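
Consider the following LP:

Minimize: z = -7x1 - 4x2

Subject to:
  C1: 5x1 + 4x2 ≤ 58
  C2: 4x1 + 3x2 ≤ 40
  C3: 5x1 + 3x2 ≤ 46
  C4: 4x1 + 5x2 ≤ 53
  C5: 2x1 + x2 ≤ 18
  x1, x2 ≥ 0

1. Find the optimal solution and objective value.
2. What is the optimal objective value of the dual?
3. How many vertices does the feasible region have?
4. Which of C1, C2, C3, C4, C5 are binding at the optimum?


1. x1 = 8, x2 = 2, z = -64
2. -64
3. 6
4. C3, C5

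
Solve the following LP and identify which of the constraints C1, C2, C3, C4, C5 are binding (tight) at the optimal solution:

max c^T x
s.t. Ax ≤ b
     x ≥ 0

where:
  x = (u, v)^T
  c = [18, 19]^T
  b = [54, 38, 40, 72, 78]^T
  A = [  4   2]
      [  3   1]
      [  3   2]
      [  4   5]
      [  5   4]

At u = 8, v = 8, compute slack b - a·x for each constraint:
  C1: 54 − 48 = 6  (slack)
  C2: 38 − 32 = 6  (slack)
  C3: 40 − 40 = 0  (binding)
  C4: 72 − 72 = 0  (binding)
  C5: 78 − 72 = 6  (slack)

Optimal: u = 8, v = 8
Binding: C3, C4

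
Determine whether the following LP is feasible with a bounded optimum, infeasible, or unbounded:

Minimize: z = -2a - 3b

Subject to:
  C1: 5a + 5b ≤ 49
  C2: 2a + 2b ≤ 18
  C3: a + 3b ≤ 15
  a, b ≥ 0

Feasible with a bounded optimal solution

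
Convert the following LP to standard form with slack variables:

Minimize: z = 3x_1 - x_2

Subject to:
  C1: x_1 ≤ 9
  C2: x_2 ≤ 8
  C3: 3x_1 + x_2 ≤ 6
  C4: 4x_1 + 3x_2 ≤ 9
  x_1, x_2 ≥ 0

min z = 3x_1 - x_2

s.t.
  x_1 + s1 = 9
  x_2 + s2 = 8
  3x_1 + x_2 + s3 = 6
  4x_1 + 3x_2 + s4 = 9
  x_1, x_2, s1, s2, s3, s4 ≥ 0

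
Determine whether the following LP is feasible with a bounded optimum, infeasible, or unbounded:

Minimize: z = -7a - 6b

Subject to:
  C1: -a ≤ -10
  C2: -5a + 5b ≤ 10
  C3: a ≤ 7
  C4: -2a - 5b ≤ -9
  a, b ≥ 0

Infeasible (no feasible solution exists)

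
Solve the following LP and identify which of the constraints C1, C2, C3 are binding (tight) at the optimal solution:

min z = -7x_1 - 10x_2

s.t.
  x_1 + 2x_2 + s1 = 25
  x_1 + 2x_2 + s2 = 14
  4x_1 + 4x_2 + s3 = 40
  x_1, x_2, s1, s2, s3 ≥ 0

At x_1 = 6, x_2 = 4, compute slack b - a·x for each constraint:
  C1: 25 − 14 = 11  (slack)
  C2: 14 − 14 = 0  (binding)
  C3: 40 − 40 = 0  (binding)

Optimal: x_1 = 6, x_2 = 4
Binding: C2, C3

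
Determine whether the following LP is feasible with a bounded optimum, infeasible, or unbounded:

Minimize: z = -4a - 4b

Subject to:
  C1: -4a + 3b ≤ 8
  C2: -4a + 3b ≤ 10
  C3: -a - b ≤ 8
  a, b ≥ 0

Unbounded (objective can decrease without bound)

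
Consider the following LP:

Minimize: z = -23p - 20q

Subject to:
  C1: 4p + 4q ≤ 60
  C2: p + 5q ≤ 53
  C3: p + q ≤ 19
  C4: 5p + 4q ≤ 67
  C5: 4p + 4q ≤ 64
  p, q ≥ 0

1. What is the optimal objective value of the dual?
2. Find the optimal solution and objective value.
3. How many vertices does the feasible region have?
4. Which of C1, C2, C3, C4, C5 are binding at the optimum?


1. -321
2. p = 7, q = 8, z = -321
3. 5
4. C1, C4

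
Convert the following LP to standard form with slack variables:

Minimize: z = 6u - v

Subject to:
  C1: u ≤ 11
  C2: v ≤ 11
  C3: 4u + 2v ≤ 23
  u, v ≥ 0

min z = 6u - v

s.t.
  u + s1 = 11
  v + s2 = 11
  4u + 2v + s3 = 23
  u, v, s1, s2, s3 ≥ 0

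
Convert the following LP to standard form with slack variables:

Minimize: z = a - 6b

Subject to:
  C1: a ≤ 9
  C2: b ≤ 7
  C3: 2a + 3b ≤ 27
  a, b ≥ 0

min z = a - 6b

s.t.
  a + s1 = 9
  b + s2 = 7
  2a + 3b + s3 = 27
  a, b, s1, s2, s3 ≥ 0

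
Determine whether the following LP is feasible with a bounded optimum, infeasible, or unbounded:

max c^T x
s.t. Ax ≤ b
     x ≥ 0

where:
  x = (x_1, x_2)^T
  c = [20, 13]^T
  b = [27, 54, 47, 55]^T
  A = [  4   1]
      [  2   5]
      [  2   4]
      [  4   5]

Feasible with a bounded optimal solution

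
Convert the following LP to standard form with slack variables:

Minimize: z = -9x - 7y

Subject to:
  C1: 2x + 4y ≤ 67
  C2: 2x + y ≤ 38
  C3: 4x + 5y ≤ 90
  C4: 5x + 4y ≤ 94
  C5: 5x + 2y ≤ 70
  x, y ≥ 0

min z = -9x - 7y

s.t.
  2x + 4y + s1 = 67
  2x + y + s2 = 38
  4x + 5y + s3 = 90
  5x + 4y + s4 = 94
  5x + 2y + s5 = 70
  x, y, s1, s2, s3, s4, s5 ≥ 0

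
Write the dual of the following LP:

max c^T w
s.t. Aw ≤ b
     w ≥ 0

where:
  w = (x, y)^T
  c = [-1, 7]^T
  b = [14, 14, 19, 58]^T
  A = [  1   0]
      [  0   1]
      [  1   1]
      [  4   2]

Primal max cᵀx s.t. Ax ≤ b, x ≥ 0  →  Dual min bᵀy s.t. Aᵀy ≥ c, y ≥ 0.

Minimize: z = 14y1 + 14y2 + 19y3 + 58y4

Subject to:
  y1 + y3 + 4y4 ≥ -1
  y2 + y3 + 2y4 ≥ 7
  y1, y2, y3, y4 ≥ 0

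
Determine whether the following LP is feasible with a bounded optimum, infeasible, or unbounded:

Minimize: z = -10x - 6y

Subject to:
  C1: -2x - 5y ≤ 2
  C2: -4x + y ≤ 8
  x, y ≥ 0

Unbounded (objective can decrease without bound)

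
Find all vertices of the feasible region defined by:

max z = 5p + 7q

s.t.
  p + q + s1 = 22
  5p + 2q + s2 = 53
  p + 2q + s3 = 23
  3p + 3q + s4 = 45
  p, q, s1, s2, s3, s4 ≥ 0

(0, 0), (10.6, 0), (7.667, 7.333), (7, 8), (0, 11.5)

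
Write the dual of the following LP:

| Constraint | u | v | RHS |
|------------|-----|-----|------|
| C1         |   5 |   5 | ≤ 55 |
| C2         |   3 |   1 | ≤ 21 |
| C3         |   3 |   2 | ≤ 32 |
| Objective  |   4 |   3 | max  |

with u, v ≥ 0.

Primal max cᵀx s.t. Ax ≤ b, x ≥ 0  →  Dual min bᵀy s.t. Aᵀy ≥ c, y ≥ 0.

Minimize: z = 55y1 + 21y2 + 32y3

Subject to:
  5y1 + 3y2 + 3y3 ≥ 4
  5y1 + y2 + 2y3 ≥ 3
  y1, y2, y3 ≥ 0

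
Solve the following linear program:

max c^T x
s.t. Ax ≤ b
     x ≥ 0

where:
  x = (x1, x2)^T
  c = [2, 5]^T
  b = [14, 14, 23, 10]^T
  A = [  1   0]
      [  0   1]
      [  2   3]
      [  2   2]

Evaluate the objective at each vertex of the feasible region:
  z(0, 0) = 0
  z(5, 0) = 10
  z(0, 5) = 25  ←
The maximum is at x1 = 0, x2 = 5.

x1 = 0, x2 = 5, z = 25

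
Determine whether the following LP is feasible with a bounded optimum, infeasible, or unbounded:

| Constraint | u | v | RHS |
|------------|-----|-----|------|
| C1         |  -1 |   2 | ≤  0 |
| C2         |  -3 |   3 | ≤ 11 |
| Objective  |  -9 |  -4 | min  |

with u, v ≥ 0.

Unbounded (objective can decrease without bound)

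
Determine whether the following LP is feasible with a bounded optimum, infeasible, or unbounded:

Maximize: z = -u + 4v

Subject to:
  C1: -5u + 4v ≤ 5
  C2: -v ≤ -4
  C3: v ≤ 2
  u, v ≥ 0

Infeasible (no feasible solution exists)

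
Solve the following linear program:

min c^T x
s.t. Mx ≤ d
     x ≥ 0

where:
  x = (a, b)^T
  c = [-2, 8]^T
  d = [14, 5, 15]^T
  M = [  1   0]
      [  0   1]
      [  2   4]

Evaluate the objective at each vertex of the feasible region:
  z(0, 0) = 0
  z(7.5, 0) = -15  ←
  z(0, 3.75) = 30
The minimum is at a = 7.5, b = 0.

a = 7.5, b = 0, z = -15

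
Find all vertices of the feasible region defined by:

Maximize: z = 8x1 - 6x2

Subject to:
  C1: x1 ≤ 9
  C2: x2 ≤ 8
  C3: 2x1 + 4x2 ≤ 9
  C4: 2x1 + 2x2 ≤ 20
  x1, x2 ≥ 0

(0, 0), (4.5, 0), (0, 2.25)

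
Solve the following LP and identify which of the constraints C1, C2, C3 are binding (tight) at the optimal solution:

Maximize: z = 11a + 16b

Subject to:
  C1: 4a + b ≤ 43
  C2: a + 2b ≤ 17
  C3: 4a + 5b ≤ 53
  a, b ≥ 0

At a = 7, b = 5, compute slack b - a·x for each constraint:
  C1: 43 − 33 = 10  (slack)
  C2: 17 − 17 = 0  (binding)
  C3: 53 − 53 = 0  (binding)

Optimal: a = 7, b = 5
Binding: C2, C3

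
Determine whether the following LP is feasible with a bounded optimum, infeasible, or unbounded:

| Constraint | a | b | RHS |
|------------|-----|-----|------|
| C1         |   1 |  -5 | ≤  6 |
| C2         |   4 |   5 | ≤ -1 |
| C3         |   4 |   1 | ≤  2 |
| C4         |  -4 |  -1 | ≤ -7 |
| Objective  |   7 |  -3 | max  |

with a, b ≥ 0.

Infeasible (no feasible solution exists)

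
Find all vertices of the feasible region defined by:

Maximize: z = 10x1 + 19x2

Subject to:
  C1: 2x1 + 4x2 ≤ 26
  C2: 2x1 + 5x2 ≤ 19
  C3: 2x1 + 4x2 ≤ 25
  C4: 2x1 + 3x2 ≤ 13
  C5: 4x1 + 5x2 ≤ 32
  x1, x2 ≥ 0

(0, 0), (6.5, 0), (2, 3), (0, 3.8)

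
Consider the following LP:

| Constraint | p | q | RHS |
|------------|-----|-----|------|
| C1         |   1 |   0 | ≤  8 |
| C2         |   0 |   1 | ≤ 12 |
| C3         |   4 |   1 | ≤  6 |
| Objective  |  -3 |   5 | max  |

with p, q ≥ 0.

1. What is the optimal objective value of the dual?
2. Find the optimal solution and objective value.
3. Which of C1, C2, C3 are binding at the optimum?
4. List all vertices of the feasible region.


1. 30
2. p = 0, q = 6, z = 30
3. C3
4. (0, 0), (1.5, 0), (0, 6)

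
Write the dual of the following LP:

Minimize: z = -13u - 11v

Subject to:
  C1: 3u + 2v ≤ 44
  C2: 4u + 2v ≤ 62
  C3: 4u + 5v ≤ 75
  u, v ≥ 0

Primal min cᵀx s.t. Ax ≤ b, x ≥ 0  →  Dual max −bᵀy s.t. Aᵀy ≥ −c, y ≥ 0.

Maximize: z = -44y1 - 62y2 - 75y3

Subject to:
  3y1 + 4y2 + 4y3 ≥ 13
  2y1 + 2y2 + 5y3 ≥ 11
  y1, y2, y3 ≥ 0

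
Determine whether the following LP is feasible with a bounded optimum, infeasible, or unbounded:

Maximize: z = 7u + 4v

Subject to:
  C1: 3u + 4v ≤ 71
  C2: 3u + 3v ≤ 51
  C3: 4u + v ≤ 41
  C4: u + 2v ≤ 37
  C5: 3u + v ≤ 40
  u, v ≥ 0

Feasible with a bounded optimal solution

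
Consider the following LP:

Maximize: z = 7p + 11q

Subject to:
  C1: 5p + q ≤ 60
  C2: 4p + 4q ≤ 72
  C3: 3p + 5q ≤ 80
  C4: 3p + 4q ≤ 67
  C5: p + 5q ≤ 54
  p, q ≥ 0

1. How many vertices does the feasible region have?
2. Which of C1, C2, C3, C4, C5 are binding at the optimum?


1. 5
2. C2, C5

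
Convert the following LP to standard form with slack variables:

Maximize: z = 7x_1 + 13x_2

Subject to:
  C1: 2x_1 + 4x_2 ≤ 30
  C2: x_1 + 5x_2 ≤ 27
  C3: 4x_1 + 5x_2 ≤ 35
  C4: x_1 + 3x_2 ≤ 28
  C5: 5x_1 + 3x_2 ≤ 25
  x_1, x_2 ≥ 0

max z = 7x_1 + 13x_2

s.t.
  2x_1 + 4x_2 + s1 = 30
  x_1 + 5x_2 + s2 = 27
  4x_1 + 5x_2 + s3 = 35
  x_1 + 3x_2 + s4 = 28
  5x_1 + 3x_2 + s5 = 25
  x_1, x_2, s1, s2, s3, s4, s5 ≥ 0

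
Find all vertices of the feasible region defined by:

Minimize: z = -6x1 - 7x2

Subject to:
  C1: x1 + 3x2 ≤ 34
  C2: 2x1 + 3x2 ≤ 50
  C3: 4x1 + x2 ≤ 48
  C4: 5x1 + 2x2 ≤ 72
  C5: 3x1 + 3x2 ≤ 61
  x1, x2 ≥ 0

(0, 0), (12, 0), (10, 8), (0, 11.33)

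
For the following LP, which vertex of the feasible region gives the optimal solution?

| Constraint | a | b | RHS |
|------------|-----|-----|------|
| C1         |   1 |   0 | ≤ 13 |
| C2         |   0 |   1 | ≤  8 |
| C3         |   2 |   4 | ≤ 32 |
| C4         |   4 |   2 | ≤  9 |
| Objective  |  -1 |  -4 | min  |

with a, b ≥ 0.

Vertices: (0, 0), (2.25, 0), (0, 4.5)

Evaluate the objective at each vertex of the feasible region:
  z(0, 0) = 0
  z(2.25, 0) = -2.25
  z(0, 4.5) = -18  ←
The minimum is at a = 0, b = 4.5.

(0, 4.5)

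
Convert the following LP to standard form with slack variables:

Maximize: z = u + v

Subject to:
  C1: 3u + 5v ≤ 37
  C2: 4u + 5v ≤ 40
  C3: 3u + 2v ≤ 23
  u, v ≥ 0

max z = u + v

s.t.
  3u + 5v + s1 = 37
  4u + 5v + s2 = 40
  3u + 2v + s3 = 23
  u, v, s1, s2, s3 ≥ 0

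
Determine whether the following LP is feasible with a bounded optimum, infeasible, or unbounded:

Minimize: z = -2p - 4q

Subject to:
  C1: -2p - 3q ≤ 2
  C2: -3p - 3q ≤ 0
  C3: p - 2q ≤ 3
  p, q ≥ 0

Unbounded (objective can decrease without bound)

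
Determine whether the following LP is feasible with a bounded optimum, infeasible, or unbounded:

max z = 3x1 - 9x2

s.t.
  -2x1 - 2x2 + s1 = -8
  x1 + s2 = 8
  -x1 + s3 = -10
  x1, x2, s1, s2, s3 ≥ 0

Infeasible (no feasible solution exists)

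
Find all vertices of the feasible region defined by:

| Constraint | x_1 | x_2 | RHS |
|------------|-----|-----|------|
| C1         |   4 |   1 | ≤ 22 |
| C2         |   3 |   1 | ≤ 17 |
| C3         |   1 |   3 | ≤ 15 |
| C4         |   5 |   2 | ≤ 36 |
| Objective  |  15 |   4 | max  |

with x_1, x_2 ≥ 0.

(0, 0), (5.5, 0), (5, 2), (4.5, 3.5), (0, 5)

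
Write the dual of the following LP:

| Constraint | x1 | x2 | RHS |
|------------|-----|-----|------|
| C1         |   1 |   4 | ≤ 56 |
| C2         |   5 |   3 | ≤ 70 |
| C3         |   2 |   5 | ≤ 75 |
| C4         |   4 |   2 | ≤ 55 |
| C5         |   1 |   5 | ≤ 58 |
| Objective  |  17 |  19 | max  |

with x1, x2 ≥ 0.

Primal max cᵀx s.t. Ax ≤ b, x ≥ 0  →  Dual min bᵀy s.t. Aᵀy ≥ c, y ≥ 0.

Minimize: z = 56y1 + 70y2 + 75y3 + 55y4 + 58y5

Subject to:
  y1 + 5y2 + 2y3 + 4y4 + y5 ≥ 17
  4y1 + 3y2 + 5y3 + 2y4 + 5y5 ≥ 19
  y1, y2, y3, y4, y5 ≥ 0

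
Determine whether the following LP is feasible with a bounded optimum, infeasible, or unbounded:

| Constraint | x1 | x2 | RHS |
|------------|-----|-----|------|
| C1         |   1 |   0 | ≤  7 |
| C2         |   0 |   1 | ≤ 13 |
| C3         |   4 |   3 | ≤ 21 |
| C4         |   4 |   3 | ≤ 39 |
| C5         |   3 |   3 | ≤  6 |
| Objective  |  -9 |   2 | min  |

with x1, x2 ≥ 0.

Feasible with a bounded optimal solution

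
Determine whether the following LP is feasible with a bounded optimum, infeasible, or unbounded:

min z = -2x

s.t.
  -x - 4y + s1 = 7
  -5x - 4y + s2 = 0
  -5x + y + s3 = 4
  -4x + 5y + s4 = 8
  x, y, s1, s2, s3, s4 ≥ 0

Unbounded (objective can decrease without bound)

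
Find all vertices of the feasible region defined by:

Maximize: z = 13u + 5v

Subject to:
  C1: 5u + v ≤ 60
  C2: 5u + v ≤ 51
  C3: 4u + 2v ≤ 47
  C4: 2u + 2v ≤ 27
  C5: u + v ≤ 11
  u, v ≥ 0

(0, 0), (10.2, 0), (10, 1), (0, 11)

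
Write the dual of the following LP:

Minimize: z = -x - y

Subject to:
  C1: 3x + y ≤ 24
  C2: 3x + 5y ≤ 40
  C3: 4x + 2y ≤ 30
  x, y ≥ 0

Primal min cᵀx s.t. Ax ≤ b, x ≥ 0  →  Dual max −bᵀy s.t. Aᵀy ≥ −c, y ≥ 0.

Maximize: z = -24y1 - 40y2 - 30y3

Subject to:
  3y1 + 3y2 + 4y3 ≥ 1
  y1 + 5y2 + 2y3 ≥ 1
  y1, y2, y3 ≥ 0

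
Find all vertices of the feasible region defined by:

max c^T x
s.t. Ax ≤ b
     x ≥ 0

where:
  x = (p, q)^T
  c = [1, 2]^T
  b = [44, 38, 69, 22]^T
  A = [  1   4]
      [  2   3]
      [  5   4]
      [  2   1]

(0, 0), (11, 0), (7, 8), (4, 10), (0, 11)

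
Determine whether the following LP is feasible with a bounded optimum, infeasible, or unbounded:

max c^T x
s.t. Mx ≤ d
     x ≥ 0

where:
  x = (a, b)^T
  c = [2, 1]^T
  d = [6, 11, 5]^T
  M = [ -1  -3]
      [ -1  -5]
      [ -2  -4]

Unbounded (objective can increase without bound)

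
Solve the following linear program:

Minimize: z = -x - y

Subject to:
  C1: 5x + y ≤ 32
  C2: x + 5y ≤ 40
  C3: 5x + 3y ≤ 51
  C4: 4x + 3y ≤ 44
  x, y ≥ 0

Evaluate the objective at each vertex of the feasible region:
  z(0, 0) = 0
  z(6.4, 0) = -6.4
  z(5, 7) = -12  ←
  z(0, 8) = -8
The minimum is at x = 5, y = 7.

x = 5, y = 7, z = -12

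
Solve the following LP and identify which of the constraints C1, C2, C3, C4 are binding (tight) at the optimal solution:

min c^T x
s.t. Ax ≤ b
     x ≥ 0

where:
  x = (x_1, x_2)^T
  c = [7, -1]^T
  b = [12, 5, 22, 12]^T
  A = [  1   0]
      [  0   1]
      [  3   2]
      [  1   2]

At x_1 = 0, x_2 = 5, compute slack b - a·x for each constraint:
  C1: 12 − 0 = 12  (slack)
  C2: 5 − 5 = 0  (binding)
  C3: 22 − 10 = 12  (slack)
  C4: 12 − 10 = 2  (slack)

Optimal: x_1 = 0, x_2 = 5
Binding: C2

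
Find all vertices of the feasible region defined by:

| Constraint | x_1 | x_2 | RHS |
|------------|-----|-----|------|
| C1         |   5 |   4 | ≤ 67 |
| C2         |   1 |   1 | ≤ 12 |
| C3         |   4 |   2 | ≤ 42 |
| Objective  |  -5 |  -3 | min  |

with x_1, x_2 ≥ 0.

(0, 0), (10.5, 0), (9, 3), (0, 12)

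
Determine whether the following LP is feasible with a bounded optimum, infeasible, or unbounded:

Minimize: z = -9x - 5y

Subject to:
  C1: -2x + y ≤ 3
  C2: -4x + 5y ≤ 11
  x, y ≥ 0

Unbounded (objective can decrease without bound)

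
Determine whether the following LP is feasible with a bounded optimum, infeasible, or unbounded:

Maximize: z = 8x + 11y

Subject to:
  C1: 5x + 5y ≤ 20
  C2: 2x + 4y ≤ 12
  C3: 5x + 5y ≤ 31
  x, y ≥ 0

Feasible with a bounded optimal solution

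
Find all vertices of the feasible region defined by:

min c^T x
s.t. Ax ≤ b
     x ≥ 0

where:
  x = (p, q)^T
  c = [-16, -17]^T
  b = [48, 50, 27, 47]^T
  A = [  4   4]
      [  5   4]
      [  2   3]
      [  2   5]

(0, 0), (10, 0), (6, 5), (0, 9)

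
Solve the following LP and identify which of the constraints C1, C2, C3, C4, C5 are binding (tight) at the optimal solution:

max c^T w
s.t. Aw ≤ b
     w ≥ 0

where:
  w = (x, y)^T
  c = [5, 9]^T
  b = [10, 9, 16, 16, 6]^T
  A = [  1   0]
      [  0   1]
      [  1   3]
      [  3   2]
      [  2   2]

At x = 0, y = 3, compute slack b - a·x for each constraint:
  C1: 10 − 0 = 10  (slack)
  C2: 9 − 3 = 6  (slack)
  C3: 16 − 9 = 7  (slack)
  C4: 16 − 6 = 10  (slack)
  C5: 6 − 6 = 0  (binding)

Optimal: x = 0, y = 3
Binding: C5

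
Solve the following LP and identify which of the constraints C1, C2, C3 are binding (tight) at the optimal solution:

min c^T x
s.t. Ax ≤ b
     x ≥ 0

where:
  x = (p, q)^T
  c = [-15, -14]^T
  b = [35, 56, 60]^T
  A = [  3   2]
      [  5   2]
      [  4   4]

At p = 5, q = 10, compute slack b - a·x for each constraint:
  C1: 35 − 35 = 0  (binding)
  C2: 56 − 45 = 11  (slack)
  C3: 60 − 60 = 0  (binding)

Optimal: p = 5, q = 10
Binding: C1, C3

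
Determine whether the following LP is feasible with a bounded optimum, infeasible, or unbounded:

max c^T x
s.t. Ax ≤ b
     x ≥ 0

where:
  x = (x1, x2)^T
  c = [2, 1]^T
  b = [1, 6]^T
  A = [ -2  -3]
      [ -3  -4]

Unbounded (objective can increase without bound)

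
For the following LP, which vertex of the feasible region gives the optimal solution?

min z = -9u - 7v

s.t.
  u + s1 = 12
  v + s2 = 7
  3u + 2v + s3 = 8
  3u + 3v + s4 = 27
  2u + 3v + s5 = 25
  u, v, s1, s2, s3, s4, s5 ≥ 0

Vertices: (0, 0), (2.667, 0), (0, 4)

Evaluate the objective at each vertex of the feasible region:
  z(0, 0) = 0
  z(2.667, 0) = -24
  z(0, 4) = -28  ←
The minimum is at u = 0, v = 4.

(0, 4)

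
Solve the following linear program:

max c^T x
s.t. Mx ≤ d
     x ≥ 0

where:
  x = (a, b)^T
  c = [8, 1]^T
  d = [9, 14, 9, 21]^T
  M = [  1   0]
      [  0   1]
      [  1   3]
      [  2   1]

Evaluate the objective at each vertex of the feasible region:
  z(0, 0) = 0
  z(9, 0) = 72  ←
  z(0, 3) = 3
The maximum is at a = 9, b = 0.

a = 9, b = 0, z = 72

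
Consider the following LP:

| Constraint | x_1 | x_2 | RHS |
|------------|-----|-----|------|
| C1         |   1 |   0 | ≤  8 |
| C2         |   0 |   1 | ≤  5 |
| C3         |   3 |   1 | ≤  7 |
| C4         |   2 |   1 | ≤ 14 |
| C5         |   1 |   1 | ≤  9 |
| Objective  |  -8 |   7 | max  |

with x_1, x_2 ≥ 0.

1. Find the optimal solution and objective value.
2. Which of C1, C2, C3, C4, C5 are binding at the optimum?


1. x_1 = 0, x_2 = 5, z = 35
2. C2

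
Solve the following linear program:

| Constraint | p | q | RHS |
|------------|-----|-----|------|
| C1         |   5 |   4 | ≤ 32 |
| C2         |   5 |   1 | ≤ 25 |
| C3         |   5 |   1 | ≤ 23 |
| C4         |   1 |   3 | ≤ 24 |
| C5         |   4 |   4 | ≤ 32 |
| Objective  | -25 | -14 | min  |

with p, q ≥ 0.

Evaluate the objective at each vertex of the feasible region:
  z(0, 0) = 0
  z(4.6, 0) = -115
  z(4, 3) = -142  ←
  z(0, 8) = -112
The minimum is at p = 4, q = 3.

p = 4, q = 3, z = -142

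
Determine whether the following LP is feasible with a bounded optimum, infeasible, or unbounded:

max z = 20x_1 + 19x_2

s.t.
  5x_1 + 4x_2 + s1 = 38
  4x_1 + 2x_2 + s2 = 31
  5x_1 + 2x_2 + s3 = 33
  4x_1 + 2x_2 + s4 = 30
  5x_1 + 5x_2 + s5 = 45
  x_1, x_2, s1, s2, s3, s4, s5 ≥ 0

Feasible with a bounded optimal solution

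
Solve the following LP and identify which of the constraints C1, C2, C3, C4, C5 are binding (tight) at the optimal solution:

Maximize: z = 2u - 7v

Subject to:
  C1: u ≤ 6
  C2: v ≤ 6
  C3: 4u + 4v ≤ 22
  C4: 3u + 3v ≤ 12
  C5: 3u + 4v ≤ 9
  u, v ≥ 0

At u = 3, v = 0, compute slack b - a·x for each constraint:
  C1: 6 − 3 = 3  (slack)
  C2: 6 − 0 = 6  (slack)
  C3: 22 − 12 = 10  (slack)
  C4: 12 − 9 = 3  (slack)
  C5: 9 − 9 = 0  (binding)

Optimal: u = 3, v = 0
Binding: C5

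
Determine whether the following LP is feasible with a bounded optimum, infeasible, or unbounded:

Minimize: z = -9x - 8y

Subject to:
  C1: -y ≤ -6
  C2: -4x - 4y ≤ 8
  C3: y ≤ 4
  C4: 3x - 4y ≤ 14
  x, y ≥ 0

Infeasible (no feasible solution exists)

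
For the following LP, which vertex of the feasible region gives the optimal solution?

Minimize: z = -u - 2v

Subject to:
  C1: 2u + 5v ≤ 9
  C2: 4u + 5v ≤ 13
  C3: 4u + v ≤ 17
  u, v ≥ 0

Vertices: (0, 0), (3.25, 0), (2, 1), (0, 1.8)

Evaluate the objective at each vertex of the feasible region:
  z(0, 0) = 0
  z(3.25, 0) = -3.25
  z(2, 1) = -4  ←
  z(0, 1.8) = -3.6
The minimum is at u = 2, v = 1.

(2, 1)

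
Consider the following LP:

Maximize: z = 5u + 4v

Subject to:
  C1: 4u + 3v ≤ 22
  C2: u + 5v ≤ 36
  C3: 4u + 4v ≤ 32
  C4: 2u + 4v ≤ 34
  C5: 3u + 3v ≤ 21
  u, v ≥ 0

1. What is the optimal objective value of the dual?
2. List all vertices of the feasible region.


1. 29
2. (0, 0), (5.5, 0), (1, 6), (0, 7)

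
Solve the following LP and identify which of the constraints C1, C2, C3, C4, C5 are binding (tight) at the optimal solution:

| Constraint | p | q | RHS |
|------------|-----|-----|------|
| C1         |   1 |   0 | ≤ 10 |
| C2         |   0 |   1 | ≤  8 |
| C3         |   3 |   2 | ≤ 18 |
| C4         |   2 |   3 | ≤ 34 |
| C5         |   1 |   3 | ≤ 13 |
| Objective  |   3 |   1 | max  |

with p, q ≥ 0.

At p = 6, q = 0, compute slack b - a·x for each constraint:
  C1: 10 − 6 = 4  (slack)
  C2: 8 − 0 = 8  (slack)
  C3: 18 − 18 = 0  (binding)
  C4: 34 − 12 = 22  (slack)
  C5: 13 − 6 = 7  (slack)

Optimal: p = 6, q = 0
Binding: C3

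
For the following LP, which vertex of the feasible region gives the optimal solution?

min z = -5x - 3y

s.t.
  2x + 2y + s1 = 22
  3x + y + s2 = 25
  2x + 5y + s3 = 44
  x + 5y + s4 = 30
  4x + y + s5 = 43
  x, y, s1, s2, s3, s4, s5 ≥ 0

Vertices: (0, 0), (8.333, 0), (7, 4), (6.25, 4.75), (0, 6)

Evaluate the objective at each vertex of the feasible region:
  z(0, 0) = 0
  z(8.333, 0) = -41.67
  z(7, 4) = -47  ←
  z(6.25, 4.75) = -45.5
  z(0, 6) = -18
The minimum is at x = 7, y = 4.

(7, 4)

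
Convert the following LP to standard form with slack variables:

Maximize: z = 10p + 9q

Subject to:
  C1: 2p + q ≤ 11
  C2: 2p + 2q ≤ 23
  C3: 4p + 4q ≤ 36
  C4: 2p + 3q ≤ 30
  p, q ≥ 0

max z = 10p + 9q

s.t.
  2p + q + s1 = 11
  2p + 2q + s2 = 23
  4p + 4q + s3 = 36
  2p + 3q + s4 = 30
  p, q, s1, s2, s3, s4 ≥ 0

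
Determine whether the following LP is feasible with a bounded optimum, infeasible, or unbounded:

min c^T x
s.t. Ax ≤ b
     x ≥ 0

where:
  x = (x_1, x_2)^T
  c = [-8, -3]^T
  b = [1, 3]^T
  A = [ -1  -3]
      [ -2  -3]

Unbounded (objective can decrease without bound)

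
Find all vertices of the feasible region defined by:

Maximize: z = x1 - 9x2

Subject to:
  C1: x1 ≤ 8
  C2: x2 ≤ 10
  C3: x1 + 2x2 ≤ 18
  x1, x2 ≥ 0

(0, 0), (8, 0), (8, 5), (0, 9)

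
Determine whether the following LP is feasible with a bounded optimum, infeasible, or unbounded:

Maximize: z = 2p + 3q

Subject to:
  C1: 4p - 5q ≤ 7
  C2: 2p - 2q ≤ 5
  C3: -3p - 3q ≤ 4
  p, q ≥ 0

Unbounded (objective can increase without bound)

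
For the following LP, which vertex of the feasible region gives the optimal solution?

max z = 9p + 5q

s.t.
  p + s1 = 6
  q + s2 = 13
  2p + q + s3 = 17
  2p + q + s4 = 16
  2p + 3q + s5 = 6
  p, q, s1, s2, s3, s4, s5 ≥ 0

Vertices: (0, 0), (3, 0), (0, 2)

Evaluate the objective at each vertex of the feasible region:
  z(0, 0) = 0
  z(3, 0) = 27  ←
  z(0, 2) = 10
The maximum is at p = 3, q = 0.

(3, 0)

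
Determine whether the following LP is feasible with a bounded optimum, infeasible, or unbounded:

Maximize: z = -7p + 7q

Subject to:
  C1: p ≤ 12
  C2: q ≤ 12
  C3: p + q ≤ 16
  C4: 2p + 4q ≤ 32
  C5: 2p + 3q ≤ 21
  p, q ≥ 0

Feasible with a bounded optimal solution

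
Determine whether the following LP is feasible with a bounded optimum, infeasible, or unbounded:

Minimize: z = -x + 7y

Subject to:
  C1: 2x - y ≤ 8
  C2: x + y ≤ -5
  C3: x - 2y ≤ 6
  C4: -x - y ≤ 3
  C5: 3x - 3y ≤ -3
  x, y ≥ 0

Infeasible (no feasible solution exists)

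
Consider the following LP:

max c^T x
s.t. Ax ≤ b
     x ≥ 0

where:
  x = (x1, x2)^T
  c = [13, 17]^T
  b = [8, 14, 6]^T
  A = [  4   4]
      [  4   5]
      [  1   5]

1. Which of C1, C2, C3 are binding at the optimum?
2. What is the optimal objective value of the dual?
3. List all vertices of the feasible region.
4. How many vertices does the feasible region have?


1. C1, C3
2. 30
3. (0, 0), (2, 0), (1, 1), (0, 1.2)
4. 4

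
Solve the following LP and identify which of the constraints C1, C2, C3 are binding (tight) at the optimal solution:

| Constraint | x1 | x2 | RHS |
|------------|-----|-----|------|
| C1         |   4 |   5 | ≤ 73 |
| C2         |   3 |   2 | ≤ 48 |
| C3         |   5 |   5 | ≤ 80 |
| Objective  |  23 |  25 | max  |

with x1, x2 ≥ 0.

At x1 = 7, x2 = 9, compute slack b - a·x for each constraint:
  C1: 73 − 73 = 0  (binding)
  C2: 48 − 39 = 9  (slack)
  C3: 80 − 80 = 0  (binding)

Optimal: x1 = 7, x2 = 9
Binding: C1, C3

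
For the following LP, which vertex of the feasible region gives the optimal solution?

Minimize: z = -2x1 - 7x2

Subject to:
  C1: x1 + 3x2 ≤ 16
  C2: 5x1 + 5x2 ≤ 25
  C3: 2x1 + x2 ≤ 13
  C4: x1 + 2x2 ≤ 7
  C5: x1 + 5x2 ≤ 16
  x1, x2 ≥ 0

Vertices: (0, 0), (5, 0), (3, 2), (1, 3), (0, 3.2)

Evaluate the objective at each vertex of the feasible region:
  z(0, 0) = 0
  z(5, 0) = -10
  z(3, 2) = -20
  z(1, 3) = -23  ←
  z(0, 3.2) = -22.4
The minimum is at x1 = 1, x2 = 3.

(1, 3)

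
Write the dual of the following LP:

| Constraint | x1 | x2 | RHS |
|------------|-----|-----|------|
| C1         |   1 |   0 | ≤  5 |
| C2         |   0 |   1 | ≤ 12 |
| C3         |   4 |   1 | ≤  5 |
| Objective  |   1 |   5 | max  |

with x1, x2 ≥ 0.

Primal max cᵀx s.t. Ax ≤ b, x ≥ 0  →  Dual min bᵀy s.t. Aᵀy ≥ c, y ≥ 0.

Minimize: z = 5y1 + 12y2 + 5y3

Subject to:
  y1 + 4y3 ≥ 1
  y2 + y3 ≥ 5
  y1, y2, y3 ≥ 0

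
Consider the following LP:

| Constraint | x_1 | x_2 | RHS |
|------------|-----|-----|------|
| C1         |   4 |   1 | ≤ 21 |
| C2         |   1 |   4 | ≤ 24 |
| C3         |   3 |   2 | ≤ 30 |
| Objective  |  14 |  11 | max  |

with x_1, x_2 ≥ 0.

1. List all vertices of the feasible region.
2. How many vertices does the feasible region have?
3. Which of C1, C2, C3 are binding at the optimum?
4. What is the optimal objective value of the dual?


1. (0, 0), (5.25, 0), (4, 5), (0, 6)
2. 4
3. C1, C2
4. 111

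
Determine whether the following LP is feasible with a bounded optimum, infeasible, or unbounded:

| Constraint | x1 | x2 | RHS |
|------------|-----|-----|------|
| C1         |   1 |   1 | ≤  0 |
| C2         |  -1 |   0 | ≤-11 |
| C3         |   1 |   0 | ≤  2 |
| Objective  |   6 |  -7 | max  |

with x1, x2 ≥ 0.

Infeasible (no feasible solution exists)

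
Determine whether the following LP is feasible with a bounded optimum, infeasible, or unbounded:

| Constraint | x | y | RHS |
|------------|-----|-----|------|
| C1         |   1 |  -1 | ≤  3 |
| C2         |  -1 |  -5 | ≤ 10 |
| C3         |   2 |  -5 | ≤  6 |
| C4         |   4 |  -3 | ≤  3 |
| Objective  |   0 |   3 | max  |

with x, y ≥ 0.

Unbounded (objective can increase without bound)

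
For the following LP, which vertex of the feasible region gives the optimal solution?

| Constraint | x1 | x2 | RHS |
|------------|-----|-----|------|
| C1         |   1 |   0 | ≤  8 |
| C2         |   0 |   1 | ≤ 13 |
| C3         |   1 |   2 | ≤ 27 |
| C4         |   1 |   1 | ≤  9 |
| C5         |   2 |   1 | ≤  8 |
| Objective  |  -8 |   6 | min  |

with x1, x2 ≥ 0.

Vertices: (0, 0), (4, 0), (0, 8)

Evaluate the objective at each vertex of the feasible region:
  z(0, 0) = 0
  z(4, 0) = -32  ←
  z(0, 8) = 48
The minimum is at x1 = 4, x2 = 0.

(4, 0)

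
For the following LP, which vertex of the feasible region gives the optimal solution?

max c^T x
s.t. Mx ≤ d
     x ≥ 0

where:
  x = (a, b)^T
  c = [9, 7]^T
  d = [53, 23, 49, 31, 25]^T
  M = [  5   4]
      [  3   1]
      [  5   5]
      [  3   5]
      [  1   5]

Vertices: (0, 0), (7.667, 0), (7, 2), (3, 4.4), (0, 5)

Evaluate the objective at each vertex of the feasible region:
  z(0, 0) = 0
  z(7.667, 0) = 69
  z(7, 2) = 77  ←
  z(3, 4.4) = 57.8
  z(0, 5) = 35
The maximum is at a = 7, b = 2.

(7, 2)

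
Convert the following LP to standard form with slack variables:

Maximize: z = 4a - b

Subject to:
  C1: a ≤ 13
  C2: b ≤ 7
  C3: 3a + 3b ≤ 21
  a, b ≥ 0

max z = 4a - b

s.t.
  a + s1 = 13
  b + s2 = 7
  3a + 3b + s3 = 21
  a, b, s1, s2, s3 ≥ 0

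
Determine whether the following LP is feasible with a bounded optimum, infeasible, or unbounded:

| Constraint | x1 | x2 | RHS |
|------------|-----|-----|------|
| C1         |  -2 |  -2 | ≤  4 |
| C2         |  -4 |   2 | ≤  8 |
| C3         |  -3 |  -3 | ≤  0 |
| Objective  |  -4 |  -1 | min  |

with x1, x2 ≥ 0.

Unbounded (objective can decrease without bound)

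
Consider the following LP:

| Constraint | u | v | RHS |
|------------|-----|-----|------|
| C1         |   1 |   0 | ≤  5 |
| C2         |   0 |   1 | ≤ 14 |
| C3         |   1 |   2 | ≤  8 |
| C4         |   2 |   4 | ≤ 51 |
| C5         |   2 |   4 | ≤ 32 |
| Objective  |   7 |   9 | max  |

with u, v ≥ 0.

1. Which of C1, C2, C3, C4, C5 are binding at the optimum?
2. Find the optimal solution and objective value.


1. C1, C3
2. u = 5, v = 1.5, z = 48.5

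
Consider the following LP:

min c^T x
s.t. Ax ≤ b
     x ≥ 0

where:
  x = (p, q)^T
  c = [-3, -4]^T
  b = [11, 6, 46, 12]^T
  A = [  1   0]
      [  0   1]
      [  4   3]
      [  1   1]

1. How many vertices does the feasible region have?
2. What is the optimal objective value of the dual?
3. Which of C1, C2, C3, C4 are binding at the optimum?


1. 6
2. -42
3. C2, C4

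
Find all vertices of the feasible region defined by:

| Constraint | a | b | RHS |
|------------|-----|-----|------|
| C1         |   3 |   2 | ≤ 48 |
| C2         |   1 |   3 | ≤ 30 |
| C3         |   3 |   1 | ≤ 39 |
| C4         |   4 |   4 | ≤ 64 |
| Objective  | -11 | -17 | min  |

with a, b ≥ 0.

(0, 0), (13, 0), (11.5, 4.5), (9, 7), (0, 10)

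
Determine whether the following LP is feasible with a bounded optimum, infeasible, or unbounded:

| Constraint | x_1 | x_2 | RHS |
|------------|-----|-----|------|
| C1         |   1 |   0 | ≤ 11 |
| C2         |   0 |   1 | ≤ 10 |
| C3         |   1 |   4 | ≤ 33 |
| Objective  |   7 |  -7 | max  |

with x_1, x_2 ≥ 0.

Feasible with a bounded optimal solution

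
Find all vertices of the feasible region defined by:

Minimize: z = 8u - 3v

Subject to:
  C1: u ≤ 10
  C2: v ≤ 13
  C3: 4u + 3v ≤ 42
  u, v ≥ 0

(0, 0), (10, 0), (10, 0.6667), (0.75, 13), (0, 13)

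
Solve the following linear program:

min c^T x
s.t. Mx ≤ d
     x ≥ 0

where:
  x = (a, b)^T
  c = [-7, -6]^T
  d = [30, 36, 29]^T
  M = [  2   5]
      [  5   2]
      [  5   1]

Evaluate the objective at each vertex of the feasible region:
  z(0, 0) = 0
  z(5.8, 0) = -40.6
  z(5, 4) = -59  ←
  z(0, 6) = -36
The minimum is at a = 5, b = 4.

a = 5, b = 4, z = -59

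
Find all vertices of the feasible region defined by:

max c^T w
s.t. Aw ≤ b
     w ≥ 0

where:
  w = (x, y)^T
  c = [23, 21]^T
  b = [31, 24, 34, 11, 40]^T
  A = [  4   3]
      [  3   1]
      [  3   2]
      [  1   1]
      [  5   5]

(0, 0), (7.75, 0), (7, 1), (0, 8)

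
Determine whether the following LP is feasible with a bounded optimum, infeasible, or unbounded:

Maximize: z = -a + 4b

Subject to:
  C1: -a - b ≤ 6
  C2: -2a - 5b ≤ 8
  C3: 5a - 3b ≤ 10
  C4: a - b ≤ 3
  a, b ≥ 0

Unbounded (objective can increase without bound)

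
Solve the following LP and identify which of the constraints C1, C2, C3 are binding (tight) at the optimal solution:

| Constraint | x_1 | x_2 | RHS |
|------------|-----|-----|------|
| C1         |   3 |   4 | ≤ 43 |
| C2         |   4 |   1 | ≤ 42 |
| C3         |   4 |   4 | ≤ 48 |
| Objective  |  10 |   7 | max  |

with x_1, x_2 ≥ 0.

At x_1 = 10, x_2 = 2, compute slack b - a·x for each constraint:
  C1: 43 − 38 = 5  (slack)
  C2: 42 − 42 = 0  (binding)
  C3: 48 − 48 = 0  (binding)

Optimal: x_1 = 10, x_2 = 2
Binding: C2, C3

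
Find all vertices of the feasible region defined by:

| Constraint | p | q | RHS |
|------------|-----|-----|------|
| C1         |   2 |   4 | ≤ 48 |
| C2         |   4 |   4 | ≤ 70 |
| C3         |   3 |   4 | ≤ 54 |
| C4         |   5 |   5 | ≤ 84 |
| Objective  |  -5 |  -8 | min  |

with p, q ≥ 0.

(0, 0), (16.8, 0), (13.2, 3.6), (6, 9), (0, 12)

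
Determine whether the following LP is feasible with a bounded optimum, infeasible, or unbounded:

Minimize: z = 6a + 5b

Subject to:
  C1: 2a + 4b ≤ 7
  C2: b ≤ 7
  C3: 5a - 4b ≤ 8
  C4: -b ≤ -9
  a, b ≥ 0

Infeasible (no feasible solution exists)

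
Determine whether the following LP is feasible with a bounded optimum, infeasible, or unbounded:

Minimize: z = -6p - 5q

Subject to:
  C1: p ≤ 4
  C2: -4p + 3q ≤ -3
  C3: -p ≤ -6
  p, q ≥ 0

Infeasible (no feasible solution exists)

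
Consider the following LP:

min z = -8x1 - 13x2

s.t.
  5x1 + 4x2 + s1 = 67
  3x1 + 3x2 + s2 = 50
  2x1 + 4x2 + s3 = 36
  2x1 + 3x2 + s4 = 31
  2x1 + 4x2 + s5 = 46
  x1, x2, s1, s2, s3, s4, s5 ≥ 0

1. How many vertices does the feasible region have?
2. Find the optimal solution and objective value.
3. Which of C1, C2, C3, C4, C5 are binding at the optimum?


1. 5
2. x1 = 8, x2 = 5, z = -129
3. C3, C4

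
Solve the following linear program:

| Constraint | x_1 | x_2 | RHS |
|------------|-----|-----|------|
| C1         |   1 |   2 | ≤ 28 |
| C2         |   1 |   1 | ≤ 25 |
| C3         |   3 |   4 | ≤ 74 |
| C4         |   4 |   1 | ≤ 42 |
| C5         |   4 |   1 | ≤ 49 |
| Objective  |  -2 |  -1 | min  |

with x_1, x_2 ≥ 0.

Evaluate the objective at each vertex of the feasible region:
  z(0, 0) = 0
  z(10.5, 0) = -21
  z(8, 10) = -26  ←
  z(0, 14) = -14
The minimum is at x_1 = 8, x_2 = 10.

x_1 = 8, x_2 = 10, z = -26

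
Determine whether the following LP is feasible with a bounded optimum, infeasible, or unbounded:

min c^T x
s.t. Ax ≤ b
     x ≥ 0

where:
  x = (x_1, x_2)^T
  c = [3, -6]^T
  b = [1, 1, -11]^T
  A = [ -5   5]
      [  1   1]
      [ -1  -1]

Infeasible (no feasible solution exists)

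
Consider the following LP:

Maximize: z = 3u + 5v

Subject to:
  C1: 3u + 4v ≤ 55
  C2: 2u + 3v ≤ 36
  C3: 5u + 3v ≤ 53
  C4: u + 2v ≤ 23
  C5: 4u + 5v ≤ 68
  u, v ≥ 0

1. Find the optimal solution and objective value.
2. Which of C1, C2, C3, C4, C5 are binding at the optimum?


1. u = 3, v = 10, z = 59
2. C2, C4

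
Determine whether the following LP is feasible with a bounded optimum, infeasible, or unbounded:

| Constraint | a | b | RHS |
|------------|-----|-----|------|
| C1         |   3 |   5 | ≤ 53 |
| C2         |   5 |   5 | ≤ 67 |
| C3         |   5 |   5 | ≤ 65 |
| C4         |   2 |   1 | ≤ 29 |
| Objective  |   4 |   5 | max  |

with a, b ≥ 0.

Feasible with a bounded optimal solution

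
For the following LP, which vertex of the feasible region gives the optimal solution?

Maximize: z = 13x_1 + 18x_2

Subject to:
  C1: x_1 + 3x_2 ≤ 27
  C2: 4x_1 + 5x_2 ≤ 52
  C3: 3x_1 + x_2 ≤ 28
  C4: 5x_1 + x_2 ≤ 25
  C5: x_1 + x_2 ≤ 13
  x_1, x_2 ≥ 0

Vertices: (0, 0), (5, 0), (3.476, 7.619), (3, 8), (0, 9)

Evaluate the objective at each vertex of the feasible region:
  z(0, 0) = 0
  z(5, 0) = 65
  z(3.476, 7.619) = 182.3
  z(3, 8) = 183  ←
  z(0, 9) = 162
The maximum is at x_1 = 3, x_2 = 8.

(3, 8)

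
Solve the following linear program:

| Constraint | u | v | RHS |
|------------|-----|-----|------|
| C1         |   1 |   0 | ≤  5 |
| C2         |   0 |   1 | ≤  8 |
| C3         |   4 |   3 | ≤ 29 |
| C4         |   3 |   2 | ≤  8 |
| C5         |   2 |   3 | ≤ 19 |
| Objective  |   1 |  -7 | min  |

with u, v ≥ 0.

Evaluate the objective at each vertex of the feasible region:
  z(0, 0) = 0
  z(2.667, 0) = 2.667
  z(0, 4) = -28  ←
The minimum is at u = 0, v = 4.

u = 0, v = 4, z = -28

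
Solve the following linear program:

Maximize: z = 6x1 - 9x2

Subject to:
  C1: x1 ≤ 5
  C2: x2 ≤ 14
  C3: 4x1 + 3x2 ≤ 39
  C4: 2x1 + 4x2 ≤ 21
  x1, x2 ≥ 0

Evaluate the objective at each vertex of the feasible region:
  z(0, 0) = 0
  z(5, 0) = 30  ←
  z(5, 2.75) = 5.25
  z(0, 5.25) = -47.25
The maximum is at x1 = 5, x2 = 0.

x1 = 5, x2 = 0, z = 30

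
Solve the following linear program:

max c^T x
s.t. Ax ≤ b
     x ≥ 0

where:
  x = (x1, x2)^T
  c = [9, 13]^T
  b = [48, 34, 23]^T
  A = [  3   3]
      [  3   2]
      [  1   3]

Evaluate the objective at each vertex of the feasible region:
  z(0, 0) = 0
  z(11.33, 0) = 102
  z(8, 5) = 137  ←
  z(0, 7.667) = 99.67
The maximum is at x1 = 8, x2 = 5.

x1 = 8, x2 = 5, z = 137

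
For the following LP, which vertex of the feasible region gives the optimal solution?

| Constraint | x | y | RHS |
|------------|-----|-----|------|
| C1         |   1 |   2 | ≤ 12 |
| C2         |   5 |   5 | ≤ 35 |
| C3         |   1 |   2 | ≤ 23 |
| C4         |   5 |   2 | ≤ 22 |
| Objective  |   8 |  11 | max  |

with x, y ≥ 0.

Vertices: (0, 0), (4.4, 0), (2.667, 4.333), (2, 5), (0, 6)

Evaluate the objective at each vertex of the feasible region:
  z(0, 0) = 0
  z(4.4, 0) = 35.2
  z(2.667, 4.333) = 69
  z(2, 5) = 71  ←
  z(0, 6) = 66
The maximum is at x = 2, y = 5.

(2, 5)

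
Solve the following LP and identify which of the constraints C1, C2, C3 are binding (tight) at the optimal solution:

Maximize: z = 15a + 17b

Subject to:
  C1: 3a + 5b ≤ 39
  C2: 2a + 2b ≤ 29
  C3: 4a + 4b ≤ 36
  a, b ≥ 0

At a = 3, b = 6, compute slack b - a·x for each constraint:
  C1: 39 − 39 = 0  (binding)
  C2: 29 − 18 = 11  (slack)
  C3: 36 − 36 = 0  (binding)

Optimal: a = 3, b = 6
Binding: C1, C3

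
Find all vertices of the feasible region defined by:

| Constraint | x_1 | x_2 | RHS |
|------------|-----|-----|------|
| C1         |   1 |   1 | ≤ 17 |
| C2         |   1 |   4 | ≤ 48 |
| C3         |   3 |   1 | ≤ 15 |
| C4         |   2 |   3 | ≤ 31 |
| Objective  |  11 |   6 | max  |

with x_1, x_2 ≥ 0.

(0, 0), (5, 0), (2, 9), (0, 10.33)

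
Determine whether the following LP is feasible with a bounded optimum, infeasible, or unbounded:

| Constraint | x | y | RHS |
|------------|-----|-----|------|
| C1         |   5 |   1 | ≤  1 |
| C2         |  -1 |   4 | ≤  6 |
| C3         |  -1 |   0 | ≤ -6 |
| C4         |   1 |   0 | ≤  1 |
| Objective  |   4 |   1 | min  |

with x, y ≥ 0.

Infeasible (no feasible solution exists)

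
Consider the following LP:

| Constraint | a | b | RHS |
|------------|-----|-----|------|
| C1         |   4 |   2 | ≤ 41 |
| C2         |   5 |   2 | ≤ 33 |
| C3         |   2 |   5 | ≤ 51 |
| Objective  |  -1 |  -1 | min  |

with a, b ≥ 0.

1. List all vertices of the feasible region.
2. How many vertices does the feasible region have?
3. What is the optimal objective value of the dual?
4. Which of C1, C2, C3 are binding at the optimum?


1. (0, 0), (6.6, 0), (3, 9), (0, 10.2)
2. 4
3. -12
4. C2, C3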